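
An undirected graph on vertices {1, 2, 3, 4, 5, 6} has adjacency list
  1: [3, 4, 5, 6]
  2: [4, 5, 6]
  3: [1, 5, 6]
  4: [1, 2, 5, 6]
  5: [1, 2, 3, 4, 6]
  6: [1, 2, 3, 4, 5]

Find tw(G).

A width-3 tree decomposition is:
Bags: B1 = {2, 4, 5, 6}  B2 = {1, 4, 5, 6}  B3 = {1, 3, 5, 6}
Tree: B1–B2, B2–B3
Every bag has size at most 4, so the width is 4 − 1 = 3 and tw(G) ≤ 3. For the lower bound, the 4 vertices {1, 3, 5, 6} are pairwise adjacent, and any tree decomposition puts a clique entirely inside one bag — forcing width ≥ 3. Hence tw(G) = 3 exactly.

3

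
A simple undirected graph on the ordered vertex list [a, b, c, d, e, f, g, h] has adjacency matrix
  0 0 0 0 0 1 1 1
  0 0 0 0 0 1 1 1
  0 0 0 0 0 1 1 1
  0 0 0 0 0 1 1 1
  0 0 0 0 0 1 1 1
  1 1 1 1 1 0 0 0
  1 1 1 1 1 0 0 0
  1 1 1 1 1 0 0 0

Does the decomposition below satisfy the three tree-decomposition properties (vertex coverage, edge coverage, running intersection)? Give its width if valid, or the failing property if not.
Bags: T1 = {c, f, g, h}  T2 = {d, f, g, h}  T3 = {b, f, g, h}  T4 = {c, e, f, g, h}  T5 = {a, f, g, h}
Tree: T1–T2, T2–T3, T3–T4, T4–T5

A tree decomposition must satisfy three properties: every vertex lies in some bag; for every edge, both endpoints lie together in some bag; and for every vertex, the bags containing it form a connected subtree. Here bags containing vertex c are not connected in the tree, so the decomposition is invalid.

No — bags containing vertex c are not connected in the tree.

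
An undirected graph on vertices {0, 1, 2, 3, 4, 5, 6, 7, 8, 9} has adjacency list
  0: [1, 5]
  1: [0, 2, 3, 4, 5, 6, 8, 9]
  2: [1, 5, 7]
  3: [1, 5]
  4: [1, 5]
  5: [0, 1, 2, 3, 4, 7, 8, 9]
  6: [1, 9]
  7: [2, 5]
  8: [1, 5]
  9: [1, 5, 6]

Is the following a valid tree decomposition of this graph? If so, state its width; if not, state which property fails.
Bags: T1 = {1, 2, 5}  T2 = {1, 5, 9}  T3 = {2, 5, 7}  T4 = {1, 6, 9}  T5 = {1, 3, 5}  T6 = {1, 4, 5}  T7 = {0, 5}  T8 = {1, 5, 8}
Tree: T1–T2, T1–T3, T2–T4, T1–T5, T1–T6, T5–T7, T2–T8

No — edge (1,0) lies in no bag.

A tree decomposition must satisfy three properties: every vertex lies in some bag; for every edge, both endpoints lie together in some bag; and for every vertex, the bags containing it form a connected subtree. Here edge (1,0) lies in no bag, so the decomposition is invalid.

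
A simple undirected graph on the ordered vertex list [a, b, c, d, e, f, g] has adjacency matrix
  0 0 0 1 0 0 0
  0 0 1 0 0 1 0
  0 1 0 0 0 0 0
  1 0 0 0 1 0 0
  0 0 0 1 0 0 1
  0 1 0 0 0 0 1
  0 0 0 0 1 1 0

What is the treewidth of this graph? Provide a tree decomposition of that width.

Treewidth 1.
One such decomposition:
Bags: B1 = {a, d}  B2 = {d, e}  B3 = {e, g}  B4 = {f, g}  B5 = {b, f}  B6 = {b, c}
Tree: B1–B2, B2–B3, B3–B4, B4–B5, B5–B6

Each bag holds 2 vertices, so the decomposition has width 1, which upper-bounds the treewidth. Any graph with an edge has treewidth ≥ 1, and G has the edge a–d. Therefore the treewidth is 1.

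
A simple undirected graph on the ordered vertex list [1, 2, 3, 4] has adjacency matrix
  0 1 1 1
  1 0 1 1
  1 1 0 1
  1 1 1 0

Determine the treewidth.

A width-3 tree decomposition is:
Bags: B1 = {1, 2, 3, 4}
Tree: (single bag)
With just one bag of size 4, the width is 4 − 1 = 3, so tw(G) ≤ 3. For the lower bound, the 4 vertices {1, 2, 3, 4} are pairwise adjacent, and any tree decomposition puts a clique entirely inside one bag — forcing width ≥ 3. Hence tw(G) = 3 exactly.

3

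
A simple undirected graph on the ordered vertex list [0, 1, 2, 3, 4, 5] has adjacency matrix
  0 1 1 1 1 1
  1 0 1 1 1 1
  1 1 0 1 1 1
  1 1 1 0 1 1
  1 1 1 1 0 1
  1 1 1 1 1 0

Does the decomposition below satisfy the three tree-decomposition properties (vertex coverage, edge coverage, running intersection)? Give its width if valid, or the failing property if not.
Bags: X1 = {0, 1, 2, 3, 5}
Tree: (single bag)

No — vertex 4 appears in no bag.

A tree decomposition must satisfy three properties: every vertex lies in some bag; for every edge, both endpoints lie together in some bag; and for every vertex, the bags containing it form a connected subtree. Here vertex 4 appears in no bag, so the decomposition is invalid.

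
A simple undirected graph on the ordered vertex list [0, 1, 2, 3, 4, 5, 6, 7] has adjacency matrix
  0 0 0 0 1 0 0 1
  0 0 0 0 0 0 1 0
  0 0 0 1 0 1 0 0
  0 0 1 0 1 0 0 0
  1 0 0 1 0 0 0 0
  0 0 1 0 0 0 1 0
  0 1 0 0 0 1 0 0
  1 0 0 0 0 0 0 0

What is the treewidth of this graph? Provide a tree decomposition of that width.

Every bag has size at most 2, so the width is 2 − 1 = 1 and tw(G) ≤ 1. Since G has at least one edge (e.g. 7–0), it is not an edgeless graph, so tw(G) ≥ 1. The upper and lower bounds meet at 1, so that is the treewidth.

Treewidth 1.
One optimal decomposition is:
Bags: B1 = {0, 7}  B2 = {0, 4}  B3 = {3, 4}  B4 = {2, 3}  B5 = {2, 5}  B6 = {5, 6}  B7 = {1, 6}
Tree: B1–B2, B2–B3, B3–B4, B4–B5, B5–B6, B6–B7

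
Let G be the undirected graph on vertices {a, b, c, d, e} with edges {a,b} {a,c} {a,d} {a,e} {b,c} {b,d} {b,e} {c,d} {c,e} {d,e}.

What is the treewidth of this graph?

4

A width-4 tree decomposition is:
Bags: B1 = {a, b, c, d, e}
Tree: (single bag)
With just one bag of size 5, the width is 5 − 1 = 4, so tw(G) ≤ 4. For the lower bound, the 5 vertices {a, b, c, d, e} are pairwise adjacent, and any tree decomposition puts a clique entirely inside one bag — forcing width ≥ 4. Therefore the treewidth is 4.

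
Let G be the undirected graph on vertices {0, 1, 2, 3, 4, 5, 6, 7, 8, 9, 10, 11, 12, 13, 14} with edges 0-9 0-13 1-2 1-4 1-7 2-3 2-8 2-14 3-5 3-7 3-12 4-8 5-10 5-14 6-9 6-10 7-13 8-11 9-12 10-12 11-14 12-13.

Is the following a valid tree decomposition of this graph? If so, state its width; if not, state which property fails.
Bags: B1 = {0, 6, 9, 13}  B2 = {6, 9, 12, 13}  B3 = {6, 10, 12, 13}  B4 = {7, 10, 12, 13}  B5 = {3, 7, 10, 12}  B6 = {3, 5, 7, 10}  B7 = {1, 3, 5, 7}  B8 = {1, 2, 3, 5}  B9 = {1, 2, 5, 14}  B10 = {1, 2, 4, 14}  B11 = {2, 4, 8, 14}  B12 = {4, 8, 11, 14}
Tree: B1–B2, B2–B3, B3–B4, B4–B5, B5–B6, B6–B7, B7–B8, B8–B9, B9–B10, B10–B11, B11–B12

Vertex coverage: the bags together contain {0, 1, 2, 3, 4, 5, 6, 7, 8, 9, 10, 11, 12, 13, 14}, the full vertex set. Edge coverage: each edge of G has both endpoints in at least one bag. Running intersection: for every vertex, the bags containing it form a connected subtree. All three properties hold, so this is a valid tree decomposition of width max|bag| − 1 = 3, and hence tw(G) ≤ 3.

Yes; width 3.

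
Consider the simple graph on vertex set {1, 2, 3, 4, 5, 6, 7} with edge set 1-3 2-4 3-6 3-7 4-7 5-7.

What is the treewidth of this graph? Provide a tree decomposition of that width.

Treewidth 1.
One such decomposition:
Bags: B1 = {3, 7}  B2 = {4, 7}  B3 = {2, 4}  B4 = {5, 7}  B5 = {3, 6}  B6 = {1, 3}
Tree: B1–B2, B2–B3, B1–B4, B1–B5, B1–B6

Every bag has size at most 2, so the width is 2 − 1 = 1 and tw(G) ≤ 1. G has an edge, so its treewidth is at least 1. Combining the bounds, tw(G) = 1.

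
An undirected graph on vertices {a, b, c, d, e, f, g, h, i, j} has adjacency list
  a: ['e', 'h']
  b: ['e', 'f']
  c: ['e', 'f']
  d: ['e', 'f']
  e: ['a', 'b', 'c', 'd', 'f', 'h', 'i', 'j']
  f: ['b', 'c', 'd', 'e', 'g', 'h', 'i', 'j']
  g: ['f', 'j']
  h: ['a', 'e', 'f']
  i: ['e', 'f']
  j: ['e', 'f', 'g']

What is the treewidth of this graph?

A width-2 tree decomposition is:
Bags: B1 = {c, e, f}  B2 = {d, e, f}  B3 = {e, f, h}  B4 = {e, f, j}  B5 = {e, f, i}  B6 = {b, e, f}  B7 = {f, g, j}  B8 = {a, e, h}
Tree: B1–B2, B2–B3, B1–B4, B2–B5, B3–B6, B4–B7, B3–B8
Every bag has size at most 3, so the width is 3 − 1 = 2 and tw(G) ≤ 2. For the lower bound, the 3 vertices {a, e, h} are pairwise adjacent, and any tree decomposition puts a clique entirely inside one bag — forcing width ≥ 2. The upper and lower bounds meet at 2, so that is the treewidth.

2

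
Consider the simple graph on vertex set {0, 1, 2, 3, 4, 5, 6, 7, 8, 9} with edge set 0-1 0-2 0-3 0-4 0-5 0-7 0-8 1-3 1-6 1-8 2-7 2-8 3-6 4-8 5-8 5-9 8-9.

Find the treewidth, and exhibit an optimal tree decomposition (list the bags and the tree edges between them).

The largest bag has 3 vertices, giving width 2; this decomposition certifies tw(G) ≤ 2. On the other hand G contains the 3-clique {0, 1, 8}. A clique must lie in a single bag of any decomposition, so no decomposition can have width below 2. The upper and lower bounds meet at 2, so that is the treewidth.

Treewidth 2.
One such decomposition:
Bags: B1 = {0, 2, 7}  B2 = {0, 2, 8}  B3 = {0, 1, 8}  B4 = {0, 5, 8}  B5 = {0, 1, 3}  B6 = {0, 4, 8}  B7 = {1, 3, 6}  B8 = {5, 8, 9}
Tree: B1–B2, B2–B3, B2–B4, B3–B5, B3–B6, B5–B7, B4–B8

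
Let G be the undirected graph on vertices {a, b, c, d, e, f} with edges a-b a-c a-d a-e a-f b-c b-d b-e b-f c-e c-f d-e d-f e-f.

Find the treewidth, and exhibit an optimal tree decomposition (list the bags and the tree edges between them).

The largest bag has 5 vertices, giving width 4; this decomposition certifies tw(G) ≤ 4. On the other hand G contains the 5-clique {a, b, d, e, f}. A clique must lie in a single bag of any decomposition, so no decomposition can have width below 4. Hence tw(G) = 4 exactly.

Treewidth 4.
One optimal decomposition is:
Bags: B1 = {a, b, d, e, f}  B2 = {a, b, c, e, f}
Tree: B1–B2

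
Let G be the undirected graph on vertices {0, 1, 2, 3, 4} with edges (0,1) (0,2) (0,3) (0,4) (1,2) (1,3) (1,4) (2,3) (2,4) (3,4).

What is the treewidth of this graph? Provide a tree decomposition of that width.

A single bag containing all 5 vertices is trivially a valid decomposition of width 4. Conversely, {0, 1, 2, 3, 4} is a clique of size 5, and the vertices of any clique must share a bag in every tree decomposition; so some bag has ≥ 5 vertices and tw(G) ≥ 4. Therefore the treewidth is 4.

Treewidth 4.
One optimal decomposition is:
Bags: B1 = {0, 1, 2, 3, 4}
Tree: (single bag)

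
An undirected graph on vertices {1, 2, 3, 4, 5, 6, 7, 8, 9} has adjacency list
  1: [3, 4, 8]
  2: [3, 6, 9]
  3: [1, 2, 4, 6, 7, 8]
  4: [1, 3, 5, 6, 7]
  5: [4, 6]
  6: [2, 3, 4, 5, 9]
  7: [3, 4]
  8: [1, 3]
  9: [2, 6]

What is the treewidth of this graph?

2

A width-2 tree decomposition is:
Bags: B1 = {1, 3, 4}  B2 = {1, 3, 8}  B3 = {3, 4, 6}  B4 = {2, 3, 6}  B5 = {3, 4, 7}  B6 = {2, 6, 9}  B7 = {4, 5, 6}
Tree: B1–B2, B1–B3, B3–B4, B1–B5, B4–B6, B3–B7
The largest bag has 3 vertices, giving width 2; this decomposition certifies tw(G) ≤ 2. Conversely, {2, 6, 9} is a clique of size 3, and the vertices of any clique must share a bag in every tree decomposition; so some bag has ≥ 3 vertices and tw(G) ≥ 2. Therefore the treewidth is 2.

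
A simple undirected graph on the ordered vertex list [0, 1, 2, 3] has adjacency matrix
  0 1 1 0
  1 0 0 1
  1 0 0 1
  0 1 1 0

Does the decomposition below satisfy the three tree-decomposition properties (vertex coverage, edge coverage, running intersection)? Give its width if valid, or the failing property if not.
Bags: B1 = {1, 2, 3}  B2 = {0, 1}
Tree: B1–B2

No — edge (2,0) lies in no bag.

A tree decomposition must satisfy three properties: every vertex lies in some bag; for every edge, both endpoints lie together in some bag; and for every vertex, the bags containing it form a connected subtree. Here edge (2,0) lies in no bag, so the decomposition is invalid.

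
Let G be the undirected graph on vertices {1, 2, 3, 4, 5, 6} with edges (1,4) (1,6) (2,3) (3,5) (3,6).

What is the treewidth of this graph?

1

A width-1 tree decomposition is:
Bags: B1 = {3, 6}  B2 = {3, 5}  B3 = {1, 6}  B4 = {2, 3}  B5 = {1, 4}
Tree: B1–B2, B1–B3, B2–B4, B3–B5
Every bag has size at most 2, so the width is 2 − 1 = 1 and tw(G) ≤ 1. Since G has at least one edge (e.g. 6–3), it is not an edgeless graph, so tw(G) ≥ 1. The upper and lower bounds meet at 1, so that is the treewidth.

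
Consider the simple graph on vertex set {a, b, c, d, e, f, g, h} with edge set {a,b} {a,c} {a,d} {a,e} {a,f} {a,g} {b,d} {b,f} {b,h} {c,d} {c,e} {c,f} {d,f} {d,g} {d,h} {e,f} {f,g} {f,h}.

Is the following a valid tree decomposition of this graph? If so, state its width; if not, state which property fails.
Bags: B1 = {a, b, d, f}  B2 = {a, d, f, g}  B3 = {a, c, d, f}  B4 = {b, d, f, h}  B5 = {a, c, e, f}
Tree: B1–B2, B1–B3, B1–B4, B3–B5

Yes; width 3.

Checking the three conditions: (i) the bags cover all of {a, b, c, d, e, f, g, h}; (ii) for each edge, some bag contains both endpoints; (iii) the bags containing any fixed vertex form a subtree. All hold, so the decomposition is valid with width 4 − 1 = 3.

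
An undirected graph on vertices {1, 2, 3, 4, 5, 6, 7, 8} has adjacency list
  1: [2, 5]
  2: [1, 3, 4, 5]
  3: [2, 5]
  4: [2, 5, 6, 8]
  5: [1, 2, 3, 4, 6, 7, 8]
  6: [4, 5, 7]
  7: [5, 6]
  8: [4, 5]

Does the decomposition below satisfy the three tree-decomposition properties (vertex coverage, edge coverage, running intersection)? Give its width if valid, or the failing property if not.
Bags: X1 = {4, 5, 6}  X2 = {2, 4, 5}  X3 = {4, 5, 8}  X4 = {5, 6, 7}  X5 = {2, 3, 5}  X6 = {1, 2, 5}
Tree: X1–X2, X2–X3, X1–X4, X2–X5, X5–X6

Every vertex of G appears in some bag (union = {1, 2, 3, 4, 5, 6, 7, 8}); every edge is covered by a bag; and for each vertex v the set of bags containing v is connected in the bag tree. The decomposition is therefore valid. The largest bag has 3 vertices, so the width is 2.

Yes; width 2.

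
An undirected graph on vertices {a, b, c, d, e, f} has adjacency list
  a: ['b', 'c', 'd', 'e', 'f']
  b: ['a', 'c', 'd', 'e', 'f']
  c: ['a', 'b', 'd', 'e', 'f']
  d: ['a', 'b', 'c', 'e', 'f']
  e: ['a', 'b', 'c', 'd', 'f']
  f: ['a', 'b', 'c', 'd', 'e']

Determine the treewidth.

A width-5 tree decomposition is:
Bags: B1 = {a, b, c, d, e, f}
Tree: (single bag)
A single bag containing all 6 vertices is trivially a valid decomposition of width 5. Conversely, {a, b, c, d, e, f} is a clique of size 6, and the vertices of any clique must share a bag in every tree decomposition; so some bag has ≥ 6 vertices and tw(G) ≥ 5. Combining the bounds, tw(G) = 5.

5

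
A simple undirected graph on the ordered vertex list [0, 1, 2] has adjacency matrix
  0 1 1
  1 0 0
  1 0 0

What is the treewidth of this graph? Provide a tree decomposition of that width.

The largest bag has 2 vertices, giving width 1; this decomposition certifies tw(G) ≤ 1. Any graph with an edge has treewidth ≥ 1, and G has the edge 0–2. Therefore the treewidth is 1.

Treewidth 1.
One optimal decomposition is:
Bags: B1 = {0, 2}  B2 = {0, 1}
Tree: B1–B2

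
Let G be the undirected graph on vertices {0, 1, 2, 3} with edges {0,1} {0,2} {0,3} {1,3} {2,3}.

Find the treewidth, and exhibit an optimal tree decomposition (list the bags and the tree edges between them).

Treewidth 2.
One optimal decomposition is:
Bags: B1 = {0, 1, 3}  B2 = {0, 2, 3}
Tree: B1–B2

The largest bag has 3 vertices, giving width 2; this decomposition certifies tw(G) ≤ 2. Conversely, {0, 1, 3} is a clique of size 3, and the vertices of any clique must share a bag in every tree decomposition; so some bag has ≥ 3 vertices and tw(G) ≥ 2. Hence tw(G) = 2 exactly.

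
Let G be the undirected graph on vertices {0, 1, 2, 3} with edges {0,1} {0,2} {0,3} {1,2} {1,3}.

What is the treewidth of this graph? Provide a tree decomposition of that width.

Treewidth 2.
One such decomposition:
Bags: B1 = {0, 1, 2}  B2 = {0, 1, 3}
Tree: B1–B2

The largest bag has 3 vertices, giving width 2; this decomposition certifies tw(G) ≤ 2. For the lower bound, the 3 vertices {0, 1, 2} are pairwise adjacent, and any tree decomposition puts a clique entirely inside one bag — forcing width ≥ 2. Hence tw(G) = 2 exactly.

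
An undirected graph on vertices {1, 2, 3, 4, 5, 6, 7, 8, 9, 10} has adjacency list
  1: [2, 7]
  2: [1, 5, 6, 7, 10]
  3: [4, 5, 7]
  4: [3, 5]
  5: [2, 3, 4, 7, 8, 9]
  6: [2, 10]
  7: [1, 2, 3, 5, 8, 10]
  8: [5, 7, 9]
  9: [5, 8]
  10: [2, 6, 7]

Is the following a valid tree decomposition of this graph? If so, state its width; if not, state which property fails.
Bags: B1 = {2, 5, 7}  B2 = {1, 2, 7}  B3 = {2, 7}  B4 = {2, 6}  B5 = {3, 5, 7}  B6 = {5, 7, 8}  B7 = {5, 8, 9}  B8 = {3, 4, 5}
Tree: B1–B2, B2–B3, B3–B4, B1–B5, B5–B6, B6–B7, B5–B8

A tree decomposition must satisfy three properties: every vertex lies in some bag; for every edge, both endpoints lie together in some bag; and for every vertex, the bags containing it form a connected subtree. Here vertex 10 appears in no bag, so the decomposition is invalid.

No — vertex 10 appears in no bag.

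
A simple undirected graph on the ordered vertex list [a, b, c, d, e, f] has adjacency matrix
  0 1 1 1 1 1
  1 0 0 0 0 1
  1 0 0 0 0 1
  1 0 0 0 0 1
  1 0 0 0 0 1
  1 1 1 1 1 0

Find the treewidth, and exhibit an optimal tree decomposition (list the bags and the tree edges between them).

Treewidth 2.
One optimal decomposition is:
Bags: B1 = {a, b, f}  B2 = {a, d, f}  B3 = {a, c, f}  B4 = {a, e, f}
Tree: B1–B2, B1–B3, B3–B4

Every bag has size at most 3, so the width is 3 − 1 = 2 and tw(G) ≤ 2. On the other hand G contains the 3-clique {a, d, f}. A clique must lie in a single bag of any decomposition, so no decomposition can have width below 2. The upper and lower bounds meet at 2, so that is the treewidth.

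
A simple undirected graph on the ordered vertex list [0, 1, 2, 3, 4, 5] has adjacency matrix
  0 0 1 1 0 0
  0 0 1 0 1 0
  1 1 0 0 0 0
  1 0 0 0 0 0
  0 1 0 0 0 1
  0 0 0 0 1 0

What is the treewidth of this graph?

A width-1 tree decomposition is:
Bags: B1 = {4, 5}  B2 = {1, 4}  B3 = {1, 2}  B4 = {0, 2}  B5 = {0, 3}
Tree: B1–B2, B2–B3, B3–B4, B4–B5
Each bag holds 2 vertices, so the decomposition has width 1, which upper-bounds the treewidth. Any graph with an edge has treewidth ≥ 1, and G has the edge 5–4. Hence tw(G) = 1 exactly.

1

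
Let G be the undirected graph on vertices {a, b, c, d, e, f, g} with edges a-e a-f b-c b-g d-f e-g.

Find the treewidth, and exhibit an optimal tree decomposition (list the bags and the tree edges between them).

Each bag holds 2 vertices, so the decomposition has width 1, which upper-bounds the treewidth. G has an edge, so its treewidth is at least 1. Therefore the treewidth is 1.

Treewidth 1.
Bags: B1 = {b, c}  B2 = {b, g}  B3 = {e, g}  B4 = {a, e}  B5 = {a, f}  B6 = {d, f}
Tree: B1–B2, B2–B3, B3–B4, B4–B5, B5–B6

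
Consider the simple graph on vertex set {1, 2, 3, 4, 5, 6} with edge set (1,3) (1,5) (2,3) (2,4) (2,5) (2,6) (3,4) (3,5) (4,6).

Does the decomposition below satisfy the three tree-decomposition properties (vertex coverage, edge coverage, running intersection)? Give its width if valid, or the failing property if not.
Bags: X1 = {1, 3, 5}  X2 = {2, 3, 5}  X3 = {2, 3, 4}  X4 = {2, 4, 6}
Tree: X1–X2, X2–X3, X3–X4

Every vertex of G appears in some bag (union = {1, 2, 3, 4, 5, 6}); every edge is covered by a bag; and for each vertex v the set of bags containing v is connected in the bag tree. The decomposition is therefore valid. The largest bag has 3 vertices, so the width is 2.

Yes; width 2.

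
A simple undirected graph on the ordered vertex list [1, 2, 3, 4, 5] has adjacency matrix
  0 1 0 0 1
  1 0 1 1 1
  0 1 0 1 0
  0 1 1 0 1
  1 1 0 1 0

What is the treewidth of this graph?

2

A width-2 tree decomposition is:
Bags: B1 = {2, 4, 5}  B2 = {2, 3, 4}  B3 = {1, 2, 5}
Tree: B1–B2, B1–B3
Every bag has size at most 3, so the width is 3 − 1 = 2 and tw(G) ≤ 2. On the other hand G contains the 3-clique {1, 2, 5}. A clique must lie in a single bag of any decomposition, so no decomposition can have width below 2. Therefore the treewidth is 2.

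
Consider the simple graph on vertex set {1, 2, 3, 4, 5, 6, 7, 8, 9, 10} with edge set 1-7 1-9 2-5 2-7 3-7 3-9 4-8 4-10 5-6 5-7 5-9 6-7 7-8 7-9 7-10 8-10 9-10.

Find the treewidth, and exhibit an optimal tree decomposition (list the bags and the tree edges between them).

Treewidth 2.
One such decomposition:
Bags: B1 = {2, 5, 7}  B2 = {5, 7, 9}  B3 = {7, 9, 10}  B4 = {7, 8, 10}  B5 = {5, 6, 7}  B6 = {3, 7, 9}  B7 = {1, 7, 9}  B8 = {4, 8, 10}
Tree: B1–B2, B2–B3, B3–B4, B1–B5, B2–B6, B2–B7, B4–B8

Each bag holds 3 vertices, so the decomposition has width 2, which upper-bounds the treewidth. Conversely, {4, 8, 10} is a clique of size 3, and the vertices of any clique must share a bag in every tree decomposition; so some bag has ≥ 3 vertices and tw(G) ≥ 2. Combining the bounds, tw(G) = 2.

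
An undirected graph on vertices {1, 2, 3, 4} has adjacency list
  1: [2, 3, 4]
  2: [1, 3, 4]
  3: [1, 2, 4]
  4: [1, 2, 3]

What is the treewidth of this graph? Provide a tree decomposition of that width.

With just one bag of size 4, the width is 4 − 1 = 3, so tw(G) ≤ 3. On the other hand G contains the 4-clique {1, 2, 3, 4}. A clique must lie in a single bag of any decomposition, so no decomposition can have width below 3. Hence tw(G) = 3 exactly.

Treewidth 3.
One optimal decomposition is:
Bags: B1 = {1, 2, 3, 4}
Tree: (single bag)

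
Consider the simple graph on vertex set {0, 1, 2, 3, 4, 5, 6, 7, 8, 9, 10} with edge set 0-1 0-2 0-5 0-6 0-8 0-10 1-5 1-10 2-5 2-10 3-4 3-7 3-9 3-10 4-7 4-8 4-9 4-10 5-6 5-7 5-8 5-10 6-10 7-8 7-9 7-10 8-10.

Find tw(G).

3

A width-3 tree decomposition is:
Bags: B1 = {3, 4, 7, 10}  B2 = {3, 4, 7, 9}  B3 = {4, 7, 8, 10}  B4 = {5, 7, 8, 10}  B5 = {0, 5, 8, 10}  B6 = {0, 1, 5, 10}  B7 = {0, 5, 6, 10}  B8 = {0, 2, 5, 10}
Tree: B1–B2, B1–B3, B3–B4, B4–B5, B5–B6, B6–B7, B7–B8
Every bag has size at most 4, so the width is 4 − 1 = 3 and tw(G) ≤ 3. On the other hand G contains the 4-clique {3, 4, 7, 9}. A clique must lie in a single bag of any decomposition, so no decomposition can have width below 3. Combining the bounds, tw(G) = 3.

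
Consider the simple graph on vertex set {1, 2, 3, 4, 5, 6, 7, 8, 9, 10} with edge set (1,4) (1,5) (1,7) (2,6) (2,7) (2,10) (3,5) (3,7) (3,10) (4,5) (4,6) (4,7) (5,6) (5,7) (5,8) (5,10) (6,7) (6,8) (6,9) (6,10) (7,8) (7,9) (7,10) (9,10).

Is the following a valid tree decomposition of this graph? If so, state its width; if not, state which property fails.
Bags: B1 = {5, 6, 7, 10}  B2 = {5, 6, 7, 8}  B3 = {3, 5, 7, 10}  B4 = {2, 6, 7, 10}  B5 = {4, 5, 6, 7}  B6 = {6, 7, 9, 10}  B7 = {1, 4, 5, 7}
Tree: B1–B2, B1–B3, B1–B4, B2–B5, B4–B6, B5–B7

Every vertex of G appears in some bag (union = {1, 2, 3, 4, 5, 6, 7, 8, 9, 10}); every edge is covered by a bag; and for each vertex v the set of bags containing v is connected in the bag tree. The decomposition is therefore valid. The largest bag has 4 vertices, so the width is 3.

Yes; width 3.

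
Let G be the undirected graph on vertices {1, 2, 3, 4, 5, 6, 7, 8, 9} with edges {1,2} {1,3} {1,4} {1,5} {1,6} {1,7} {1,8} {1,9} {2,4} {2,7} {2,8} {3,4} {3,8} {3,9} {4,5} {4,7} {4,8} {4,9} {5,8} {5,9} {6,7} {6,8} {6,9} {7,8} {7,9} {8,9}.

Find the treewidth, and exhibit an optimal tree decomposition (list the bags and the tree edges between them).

The largest bag has 5 vertices, giving width 4; this decomposition certifies tw(G) ≤ 4. On the other hand G contains the 5-clique {1, 3, 4, 8, 9}. A clique must lie in a single bag of any decomposition, so no decomposition can have width below 4. Combining the bounds, tw(G) = 4.

Treewidth 4.
One optimal decomposition is:
Bags: B1 = {1, 4, 7, 8, 9}  B2 = {1, 6, 7, 8, 9}  B3 = {1, 3, 4, 8, 9}  B4 = {1, 4, 5, 8, 9}  B5 = {1, 2, 4, 7, 8}
Tree: B1–B2, B1–B3, B3–B4, B1–B5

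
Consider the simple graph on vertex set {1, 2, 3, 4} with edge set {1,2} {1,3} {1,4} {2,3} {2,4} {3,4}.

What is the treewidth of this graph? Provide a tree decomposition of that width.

Treewidth 3.
One such decomposition:
Bags: B1 = {1, 2, 3, 4}
Tree: (single bag)

With just one bag of size 4, the width is 4 − 1 = 3, so tw(G) ≤ 3. Conversely, {1, 2, 3, 4} is a clique of size 4, and the vertices of any clique must share a bag in every tree decomposition; so some bag has ≥ 4 vertices and tw(G) ≥ 3. The upper and lower bounds meet at 3, so that is the treewidth.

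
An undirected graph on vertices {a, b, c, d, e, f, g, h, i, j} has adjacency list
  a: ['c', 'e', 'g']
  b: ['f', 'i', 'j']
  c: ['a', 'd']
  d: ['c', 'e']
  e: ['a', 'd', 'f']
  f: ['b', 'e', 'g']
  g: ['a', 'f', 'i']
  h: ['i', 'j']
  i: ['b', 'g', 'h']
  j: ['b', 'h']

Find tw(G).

2

A width-2 tree decomposition is:
Bags: B1 = {a, c, d}  B2 = {a, d, e}  B3 = {a, e, g}  B4 = {e, f, g}  B5 = {f, g, i}  B6 = {b, f, i}  B7 = {b, h, i}  B8 = {b, h, j}
Tree: B1–B2, B2–B3, B3–B4, B4–B5, B5–B6, B6–B7, B7–B8
Each bag holds 3 vertices, so the decomposition has width 2, which upper-bounds the treewidth. Since c–d–e–a–c is a cycle in G, G is not acyclic. Forests are exactly the graphs of treewidth ≤ 1, so tw(G) ≥ 2. Therefore the treewidth is 2.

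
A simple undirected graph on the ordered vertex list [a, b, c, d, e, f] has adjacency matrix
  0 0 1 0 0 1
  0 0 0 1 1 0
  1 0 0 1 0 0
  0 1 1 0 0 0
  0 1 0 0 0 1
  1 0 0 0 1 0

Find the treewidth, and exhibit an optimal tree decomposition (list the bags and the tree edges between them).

Each bag holds 3 vertices, so the decomposition has width 2, which upper-bounds the treewidth. The edges c–a–f–e–b–d–c form a cycle, so G is not a tree and its treewidth is at least 2. Therefore the treewidth is 2.

Treewidth 2.
Bags: B1 = {a, c, f}  B2 = {c, e, f}  B3 = {b, c, e}  B4 = {b, c, d}
Tree: B1–B2, B2–B3, B3–B4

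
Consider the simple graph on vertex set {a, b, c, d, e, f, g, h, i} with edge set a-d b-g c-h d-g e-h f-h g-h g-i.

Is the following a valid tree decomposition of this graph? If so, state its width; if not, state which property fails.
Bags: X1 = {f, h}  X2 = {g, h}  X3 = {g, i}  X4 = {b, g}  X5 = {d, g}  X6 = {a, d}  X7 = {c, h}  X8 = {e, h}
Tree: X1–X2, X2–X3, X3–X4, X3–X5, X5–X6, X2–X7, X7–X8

Checking the three conditions: (i) the bags cover all of {a, b, c, d, e, f, g, h, i}; (ii) for each edge, some bag contains both endpoints; (iii) the bags containing any fixed vertex form a subtree. All hold, so the decomposition is valid with width 2 − 1 = 1.

Yes; width 1.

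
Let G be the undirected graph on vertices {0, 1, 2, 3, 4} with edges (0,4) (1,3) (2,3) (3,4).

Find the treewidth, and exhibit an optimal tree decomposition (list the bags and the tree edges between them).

Each bag holds 2 vertices, so the decomposition has width 1, which upper-bounds the treewidth. G has an edge, so its treewidth is at least 1. Therefore the treewidth is 1.

Treewidth 1.
One optimal decomposition is:
Bags: B1 = {2, 3}  B2 = {1, 3}  B3 = {3, 4}  B4 = {0, 4}
Tree: B1–B2, B1–B3, B3–B4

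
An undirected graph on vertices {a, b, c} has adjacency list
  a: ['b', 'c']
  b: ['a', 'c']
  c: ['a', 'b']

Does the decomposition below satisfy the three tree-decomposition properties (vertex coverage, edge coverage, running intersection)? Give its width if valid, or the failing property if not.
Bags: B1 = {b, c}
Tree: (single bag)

A tree decomposition must satisfy three properties: every vertex lies in some bag; for every edge, both endpoints lie together in some bag; and for every vertex, the bags containing it form a connected subtree. Here vertex a appears in no bag, so the decomposition is invalid.

No — vertex a appears in no bag.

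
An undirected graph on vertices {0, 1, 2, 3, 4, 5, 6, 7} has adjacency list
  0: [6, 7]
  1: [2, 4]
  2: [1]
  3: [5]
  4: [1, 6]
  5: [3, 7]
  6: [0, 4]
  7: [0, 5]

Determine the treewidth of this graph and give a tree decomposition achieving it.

Treewidth 1.
One optimal decomposition is:
Bags: B1 = {3, 5}  B2 = {5, 7}  B3 = {0, 7}  B4 = {0, 6}  B5 = {4, 6}  B6 = {1, 4}  B7 = {1, 2}
Tree: B1–B2, B2–B3, B3–B4, B4–B5, B5–B6, B6–B7

The largest bag has 2 vertices, giving width 1; this decomposition certifies tw(G) ≤ 1. Any graph with an edge has treewidth ≥ 1, and G has the edge 3–5. Combining the bounds, tw(G) = 1.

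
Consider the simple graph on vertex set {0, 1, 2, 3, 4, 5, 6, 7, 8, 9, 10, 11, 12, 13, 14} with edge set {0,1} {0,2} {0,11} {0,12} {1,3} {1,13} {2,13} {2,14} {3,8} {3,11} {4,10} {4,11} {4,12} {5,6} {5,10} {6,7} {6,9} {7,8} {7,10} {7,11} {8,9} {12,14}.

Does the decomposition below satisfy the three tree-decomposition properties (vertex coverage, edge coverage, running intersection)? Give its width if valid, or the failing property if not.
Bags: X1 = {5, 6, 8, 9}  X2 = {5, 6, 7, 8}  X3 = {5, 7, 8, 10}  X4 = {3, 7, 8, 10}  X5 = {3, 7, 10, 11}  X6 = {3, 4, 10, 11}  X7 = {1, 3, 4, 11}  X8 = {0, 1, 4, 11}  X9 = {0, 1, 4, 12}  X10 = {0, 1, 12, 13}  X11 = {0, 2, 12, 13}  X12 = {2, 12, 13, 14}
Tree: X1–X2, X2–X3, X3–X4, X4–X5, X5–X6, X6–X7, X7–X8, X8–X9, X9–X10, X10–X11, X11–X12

Yes; width 3.

Checking the three conditions: (i) the bags cover all of {0, 1, 2, 3, 4, 5, 6, 7, 8, 9, 10, 11, 12, 13, 14}; (ii) for each edge, some bag contains both endpoints; (iii) the bags containing any fixed vertex form a subtree. All hold, so the decomposition is valid with width 4 − 1 = 3.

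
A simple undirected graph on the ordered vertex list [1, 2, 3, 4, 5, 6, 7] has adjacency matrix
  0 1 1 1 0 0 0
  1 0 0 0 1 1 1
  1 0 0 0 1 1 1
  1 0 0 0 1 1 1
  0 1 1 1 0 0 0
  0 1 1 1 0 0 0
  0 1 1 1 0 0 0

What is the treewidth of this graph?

A width-3 tree decomposition is:
Bags: B1 = {2, 3, 4, 6}  B2 = {2, 3, 4, 5}  B3 = {1, 2, 3, 4}  B4 = {2, 3, 4, 7}
Tree: B1–B2, B2–B3, B3–B4
The largest bag has 4 vertices, giving width 3; this decomposition certifies tw(G) ≤ 3. For the lower bound: the 4 vertex sets {4,6}, {3,5}, {2}, {1} are disjoint, each induces a connected subgraph, and every pair is joined by at least one edge of G. Contracting each set to a single vertex therefore yields K_{4} as a minor, and since treewidth is minor-monotone, tw(G) ≥ tw(K_{4}) = 3. The upper and lower bounds meet at 3, so that is the treewidth.

3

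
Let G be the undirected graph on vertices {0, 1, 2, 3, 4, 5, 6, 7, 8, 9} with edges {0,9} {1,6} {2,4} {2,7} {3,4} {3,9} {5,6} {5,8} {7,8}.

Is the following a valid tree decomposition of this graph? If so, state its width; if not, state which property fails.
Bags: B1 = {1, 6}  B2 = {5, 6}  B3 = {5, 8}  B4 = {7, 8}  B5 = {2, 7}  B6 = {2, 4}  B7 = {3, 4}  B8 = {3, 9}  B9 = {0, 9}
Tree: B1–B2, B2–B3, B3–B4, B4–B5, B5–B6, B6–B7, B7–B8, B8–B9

Every vertex of G appears in some bag (union = {0, 1, 2, 3, 4, 5, 6, 7, 8, 9}); every edge is covered by a bag; and for each vertex v the set of bags containing v is connected in the bag tree. The decomposition is therefore valid. The largest bag has 2 vertices, so the width is 1.

Yes; width 1.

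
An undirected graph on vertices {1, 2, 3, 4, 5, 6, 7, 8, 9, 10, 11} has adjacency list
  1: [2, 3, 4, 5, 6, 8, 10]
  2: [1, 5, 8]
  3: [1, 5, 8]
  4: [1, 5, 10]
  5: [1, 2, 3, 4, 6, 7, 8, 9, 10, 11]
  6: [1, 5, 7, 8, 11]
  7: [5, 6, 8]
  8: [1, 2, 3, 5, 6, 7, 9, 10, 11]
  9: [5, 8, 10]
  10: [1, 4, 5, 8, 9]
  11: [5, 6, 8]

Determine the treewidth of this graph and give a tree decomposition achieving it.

Every bag has size at most 4, so the width is 4 − 1 = 3 and tw(G) ≤ 3. For the lower bound, the 4 vertices {1, 3, 5, 8} are pairwise adjacent, and any tree decomposition puts a clique entirely inside one bag — forcing width ≥ 3. Therefore the treewidth is 3.

Treewidth 3.
One such decomposition:
Bags: B1 = {5, 6, 8, 11}  B2 = {1, 5, 6, 8}  B3 = {1, 3, 5, 8}  B4 = {1, 5, 8, 10}  B5 = {1, 2, 5, 8}  B6 = {1, 4, 5, 10}  B7 = {5, 8, 9, 10}  B8 = {5, 6, 7, 8}
Tree: B1–B2, B2–B3, B3–B4, B2–B5, B4–B6, B4–B7, B2–B8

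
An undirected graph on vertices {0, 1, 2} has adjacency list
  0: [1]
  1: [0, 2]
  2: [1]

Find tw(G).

1

A width-1 tree decomposition is:
Bags: B1 = {0, 1}  B2 = {1, 2}
Tree: B1–B2
The largest bag has 2 vertices, giving width 1; this decomposition certifies tw(G) ≤ 1. Any graph with an edge has treewidth ≥ 1, and G has the edge 1–0. Combining the bounds, tw(G) = 1.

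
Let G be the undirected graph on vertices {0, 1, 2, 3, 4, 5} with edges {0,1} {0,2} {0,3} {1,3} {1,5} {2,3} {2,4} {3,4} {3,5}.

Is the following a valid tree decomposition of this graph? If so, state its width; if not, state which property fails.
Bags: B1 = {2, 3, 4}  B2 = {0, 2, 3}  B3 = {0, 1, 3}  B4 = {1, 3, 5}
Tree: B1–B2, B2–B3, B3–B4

Every vertex of G appears in some bag (union = {0, 1, 2, 3, 4, 5}); every edge is covered by a bag; and for each vertex v the set of bags containing v is connected in the bag tree. The decomposition is therefore valid. The largest bag has 3 vertices, so the width is 2.

Yes; width 2.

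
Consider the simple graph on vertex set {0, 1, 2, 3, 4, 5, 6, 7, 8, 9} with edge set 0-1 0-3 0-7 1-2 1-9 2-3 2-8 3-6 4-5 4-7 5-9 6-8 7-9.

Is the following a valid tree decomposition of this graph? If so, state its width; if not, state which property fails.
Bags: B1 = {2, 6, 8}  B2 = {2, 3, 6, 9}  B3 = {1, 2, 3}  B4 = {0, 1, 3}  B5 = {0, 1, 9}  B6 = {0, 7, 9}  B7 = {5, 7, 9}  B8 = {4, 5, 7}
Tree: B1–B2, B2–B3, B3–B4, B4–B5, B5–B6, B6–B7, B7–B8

A tree decomposition must satisfy three properties: every vertex lies in some bag; for every edge, both endpoints lie together in some bag; and for every vertex, the bags containing it form a connected subtree. Here bags containing vertex 9 are not connected in the tree, so the decomposition is invalid.

No — bags containing vertex 9 are not connected in the tree.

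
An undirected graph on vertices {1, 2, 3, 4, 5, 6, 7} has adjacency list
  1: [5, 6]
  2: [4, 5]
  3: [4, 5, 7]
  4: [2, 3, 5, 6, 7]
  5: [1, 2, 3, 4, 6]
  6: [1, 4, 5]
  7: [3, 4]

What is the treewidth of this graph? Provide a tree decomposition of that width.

Treewidth 2.
One such decomposition:
Bags: B1 = {4, 5, 6}  B2 = {3, 4, 5}  B3 = {2, 4, 5}  B4 = {1, 5, 6}  B5 = {3, 4, 7}
Tree: B1–B2, B2–B3, B1–B4, B2–B5

Every bag has size at most 3, so the width is 3 − 1 = 2 and tw(G) ≤ 2. On the other hand G contains the 3-clique {1, 5, 6}. A clique must lie in a single bag of any decomposition, so no decomposition can have width below 2. Therefore the treewidth is 2.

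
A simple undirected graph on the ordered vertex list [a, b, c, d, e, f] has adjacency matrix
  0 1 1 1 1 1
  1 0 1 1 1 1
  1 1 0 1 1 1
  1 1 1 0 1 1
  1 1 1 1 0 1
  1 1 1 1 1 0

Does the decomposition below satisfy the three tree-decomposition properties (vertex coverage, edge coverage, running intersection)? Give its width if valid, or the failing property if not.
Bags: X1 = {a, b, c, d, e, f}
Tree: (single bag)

Vertex coverage: the bags together contain {a, b, c, d, e, f}, the full vertex set. Edge coverage: each edge of G has both endpoints in at least one bag. Running intersection: for every vertex, the bags containing it form a connected subtree. All three properties hold, so this is a valid tree decomposition of width max|bag| − 1 = 5, and hence tw(G) ≤ 5.

Yes; width 5.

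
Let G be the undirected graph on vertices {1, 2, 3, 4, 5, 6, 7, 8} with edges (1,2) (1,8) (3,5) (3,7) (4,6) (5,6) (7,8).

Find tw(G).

1

A width-1 tree decomposition is:
Bags: B1 = {1, 2}  B2 = {1, 8}  B3 = {7, 8}  B4 = {3, 7}  B5 = {3, 5}  B6 = {5, 6}  B7 = {4, 6}
Tree: B1–B2, B2–B3, B3–B4, B4–B5, B5–B6, B6–B7
Every bag has size at most 2, so the width is 2 − 1 = 1 and tw(G) ≤ 1. G has an edge, so its treewidth is at least 1. Hence tw(G) = 1 exactly.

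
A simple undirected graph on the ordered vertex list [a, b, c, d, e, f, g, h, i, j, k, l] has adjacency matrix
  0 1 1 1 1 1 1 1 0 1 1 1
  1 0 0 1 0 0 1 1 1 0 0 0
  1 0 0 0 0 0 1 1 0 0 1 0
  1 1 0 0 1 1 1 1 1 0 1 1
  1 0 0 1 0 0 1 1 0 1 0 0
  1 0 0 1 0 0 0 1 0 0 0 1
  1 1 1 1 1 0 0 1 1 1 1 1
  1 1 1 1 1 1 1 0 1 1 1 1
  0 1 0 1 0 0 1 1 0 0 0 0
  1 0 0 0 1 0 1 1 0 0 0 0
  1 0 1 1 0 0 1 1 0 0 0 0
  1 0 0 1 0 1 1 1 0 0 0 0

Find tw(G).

4

A width-4 tree decomposition is:
Bags: B1 = {a, d, g, h, k}  B2 = {a, b, d, g, h}  B3 = {a, c, g, h, k}  B4 = {a, d, e, g, h}  B5 = {a, d, g, h, l}  B6 = {b, d, g, h, i}  B7 = {a, e, g, h, j}  B8 = {a, d, f, h, l}
Tree: B1–B2, B1–B3, B1–B4, B1–B5, B2–B6, B4–B7, B5–B8
The largest bag has 5 vertices, giving width 4; this decomposition certifies tw(G) ≤ 4. On the other hand G contains the 5-clique {a, d, e, g, h}. A clique must lie in a single bag of any decomposition, so no decomposition can have width below 4. Therefore the treewidth is 4.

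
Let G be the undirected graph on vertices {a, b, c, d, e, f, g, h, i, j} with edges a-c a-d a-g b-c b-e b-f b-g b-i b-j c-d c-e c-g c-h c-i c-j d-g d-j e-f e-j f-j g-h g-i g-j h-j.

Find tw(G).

A width-3 tree decomposition is:
Bags: B1 = {b, c, e, j}  B2 = {b, c, g, j}  B3 = {b, c, g, i}  B4 = {c, d, g, j}  B5 = {b, e, f, j}  B6 = {c, g, h, j}  B7 = {a, c, d, g}
Tree: B1–B2, B2–B3, B2–B4, B1–B5, B4–B6, B4–B7
The largest bag has 4 vertices, giving width 3; this decomposition certifies tw(G) ≤ 3. For the lower bound, the 4 vertices {c, d, g, j} are pairwise adjacent, and any tree decomposition puts a clique entirely inside one bag — forcing width ≥ 3. Therefore the treewidth is 3.

3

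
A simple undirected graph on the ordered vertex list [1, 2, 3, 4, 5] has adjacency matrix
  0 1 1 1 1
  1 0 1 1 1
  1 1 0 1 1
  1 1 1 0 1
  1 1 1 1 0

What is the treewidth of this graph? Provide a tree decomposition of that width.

A single bag containing all 5 vertices is trivially a valid decomposition of width 4. Conversely, {1, 2, 3, 4, 5} is a clique of size 5, and the vertices of any clique must share a bag in every tree decomposition; so some bag has ≥ 5 vertices and tw(G) ≥ 4. The upper and lower bounds meet at 4, so that is the treewidth.

Treewidth 4.
Bags: B1 = {1, 2, 3, 4, 5}
Tree: (single bag)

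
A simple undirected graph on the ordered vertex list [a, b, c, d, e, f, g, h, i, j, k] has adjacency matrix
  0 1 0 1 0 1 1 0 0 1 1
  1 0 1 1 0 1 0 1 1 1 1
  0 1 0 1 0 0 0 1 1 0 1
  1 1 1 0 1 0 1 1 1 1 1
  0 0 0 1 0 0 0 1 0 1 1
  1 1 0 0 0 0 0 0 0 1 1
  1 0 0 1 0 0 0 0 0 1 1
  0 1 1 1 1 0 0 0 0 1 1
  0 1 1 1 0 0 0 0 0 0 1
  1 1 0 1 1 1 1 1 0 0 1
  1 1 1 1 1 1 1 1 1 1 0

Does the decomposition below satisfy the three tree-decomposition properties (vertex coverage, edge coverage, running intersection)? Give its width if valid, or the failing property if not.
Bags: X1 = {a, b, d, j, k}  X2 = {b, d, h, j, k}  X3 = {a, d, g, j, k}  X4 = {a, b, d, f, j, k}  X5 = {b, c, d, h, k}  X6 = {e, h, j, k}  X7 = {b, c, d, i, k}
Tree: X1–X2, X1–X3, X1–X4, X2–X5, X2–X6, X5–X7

No — edge (d,e) lies in no bag.

A tree decomposition must satisfy three properties: every vertex lies in some bag; for every edge, both endpoints lie together in some bag; and for every vertex, the bags containing it form a connected subtree. Here edge (d,e) lies in no bag, so the decomposition is invalid.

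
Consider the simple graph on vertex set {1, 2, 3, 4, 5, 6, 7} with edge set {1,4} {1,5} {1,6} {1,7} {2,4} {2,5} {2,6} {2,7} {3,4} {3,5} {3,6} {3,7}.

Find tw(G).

3

A width-3 tree decomposition is:
Bags: B1 = {1, 2, 3, 6}  B2 = {1, 2, 3, 5}  B3 = {1, 2, 3, 4}  B4 = {1, 2, 3, 7}
Tree: B1–B2, B2–B3, B3–B4
Every bag has size at most 4, so the width is 4 − 1 = 3 and tw(G) ≤ 3. For the lower bound: the 4 vertex sets {1,6}, {2,5}, {3}, {4} are disjoint, each induces a connected subgraph, and every pair is joined by at least one edge of G. Contracting each set to a single vertex therefore yields K_{4} as a minor, and since treewidth is minor-monotone, tw(G) ≥ tw(K_{4}) = 3. Therefore the treewidth is 3.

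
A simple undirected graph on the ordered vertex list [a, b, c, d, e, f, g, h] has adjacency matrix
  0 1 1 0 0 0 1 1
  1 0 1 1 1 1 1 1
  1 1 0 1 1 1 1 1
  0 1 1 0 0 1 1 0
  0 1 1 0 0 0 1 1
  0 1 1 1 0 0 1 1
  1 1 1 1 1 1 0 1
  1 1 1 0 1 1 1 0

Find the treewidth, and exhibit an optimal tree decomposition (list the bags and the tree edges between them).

Treewidth 4.
Bags: B1 = {b, c, e, g, h}  B2 = {a, b, c, g, h}  B3 = {b, c, f, g, h}  B4 = {b, c, d, f, g}
Tree: B1–B2, B2–B3, B3–B4

Each bag holds 5 vertices, so the decomposition has width 4, which upper-bounds the treewidth. On the other hand G contains the 5-clique {b, c, d, f, g}. A clique must lie in a single bag of any decomposition, so no decomposition can have width below 4. Combining the bounds, tw(G) = 4.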